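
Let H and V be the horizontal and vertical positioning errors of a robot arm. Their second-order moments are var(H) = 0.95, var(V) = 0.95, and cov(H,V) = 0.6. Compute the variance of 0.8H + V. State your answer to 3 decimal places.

2.518

var(0.8H + V) = (0.8)²·var(H) + (1)²·var(V) + 2·(0.8)·(1)·cov(H,V)
= 0.64·0.95 + 1·0.95 + 1.6·0.6 = 2.518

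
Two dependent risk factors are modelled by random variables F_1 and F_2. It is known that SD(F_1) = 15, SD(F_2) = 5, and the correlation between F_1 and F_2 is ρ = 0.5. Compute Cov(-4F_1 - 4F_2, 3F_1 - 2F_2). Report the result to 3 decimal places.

-2650.000

V(F_1) = (15)² = 225;  V(F_2) = (5)² = 25
Cov(F_1,F_2) = ρ·SD(F_1)·SD(F_2) = 0.5·15·5 = 37.5
Cov(-4F_1 - 4F_2, 3F_1 - 2F_2) = (-4)(3)V(F_1) + (-4)(-2)V(F_2) + [(-4)(-2) + (-4)(3)]Cov(F_1,F_2)
= -12·225 + 8·25 + -4·37.5 = -2650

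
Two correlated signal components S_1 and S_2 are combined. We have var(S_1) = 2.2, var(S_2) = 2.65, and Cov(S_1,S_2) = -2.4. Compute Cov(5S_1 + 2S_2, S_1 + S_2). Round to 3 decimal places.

Cov(5S_1 + 2S_2, S_1 + S_2) = (5)(1)var(S_1) + (2)(1)var(S_2) + [(5)(1) + (2)(1)]Cov(S_1,S_2)
= 5·2.2 + 2·2.65 + 7·-2.4 = -0.5

-0.500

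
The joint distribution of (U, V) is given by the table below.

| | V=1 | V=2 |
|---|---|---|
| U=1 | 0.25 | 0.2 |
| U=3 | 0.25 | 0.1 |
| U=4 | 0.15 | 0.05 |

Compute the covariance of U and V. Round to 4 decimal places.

-0.1050

E[U] = 2.3,  E[V] = 1.35
E[UV] = 3
cov(U,V) = E[UV] − E[U]E[V] = 3 − (2.3)(1.35) = -0.105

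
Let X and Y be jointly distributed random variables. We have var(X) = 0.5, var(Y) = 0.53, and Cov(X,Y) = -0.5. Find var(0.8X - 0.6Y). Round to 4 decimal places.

0.9908

var(0.8X - 0.6Y) = (0.8)²·var(X) + (-0.6)²·var(Y) + 2·(0.8)·(-0.6)·Cov(X,Y)
= 0.64·0.5 + 0.36·0.53 + -0.96·-0.5 = 0.9908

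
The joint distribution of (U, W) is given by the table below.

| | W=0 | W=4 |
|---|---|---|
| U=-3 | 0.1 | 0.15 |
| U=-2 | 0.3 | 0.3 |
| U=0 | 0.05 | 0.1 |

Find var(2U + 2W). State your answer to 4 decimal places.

19.9500

E[U] = -1.95,  E[W] = 2.2,  E[UW] = -4.2
var(U) = 4.65 − (-1.95)² = 0.8475;  var(W) = 8.8 − (2.2)² = 3.96
cov(U,W) = -4.2 − (-1.95)(2.2) = 0.09
var(2U + 2W) = (2)²·0.8475 + (2)²·3.96 + 2·(2)·(2)·0.09 = 19.95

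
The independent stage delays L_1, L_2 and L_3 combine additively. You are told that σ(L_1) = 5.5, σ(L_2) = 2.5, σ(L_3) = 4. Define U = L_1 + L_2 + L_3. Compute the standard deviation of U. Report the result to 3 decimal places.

7.246

var(L_1) = 30.25, var(L_2) = 6.25, var(L_3) = 16
By independence, var(U) = (1)²var(L_1) + (1)²var(L_2) + (1)²var(L_3)
= (1)²·30.25 + (1)²·6.25 + (1)²·16 = 52.5
σ(U) = √52.5 ≈ 7.246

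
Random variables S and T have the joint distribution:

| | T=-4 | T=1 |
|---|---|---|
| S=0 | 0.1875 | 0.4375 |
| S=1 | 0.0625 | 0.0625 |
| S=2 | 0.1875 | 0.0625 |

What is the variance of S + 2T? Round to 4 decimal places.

22.0625

E[S] = 0.625,  E[T] = -1.1875,  E[ST] = -1.5625
Var(S) = 1.125 − (0.625)² = 0.734375;  Var(T) = 7.5625 − (-1.1875)² = 6.15234375
Cov(S,T) = -1.5625 − (0.625)(-1.1875) = -0.8203125
Var(S + 2T) = (1)²·0.734375 + (2)²·6.15234375 + 2·(1)·(2)·-0.8203125 = 22.0625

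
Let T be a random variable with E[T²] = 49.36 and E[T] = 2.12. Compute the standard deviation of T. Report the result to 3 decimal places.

V(T) = 49.36 − (2.12)² = 44.8656
sd(T) = √44.8656 ≈ 6.698

6.698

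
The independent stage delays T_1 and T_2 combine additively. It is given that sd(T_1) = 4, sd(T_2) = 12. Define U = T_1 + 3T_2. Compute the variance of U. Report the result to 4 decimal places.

1312.0000

Var(T_1) = 16, Var(T_2) = 144
By independence, Var(U) = (1)²Var(T_1) + (3)²Var(T_2)
= (1)²·16 + (3)²·144 = 1312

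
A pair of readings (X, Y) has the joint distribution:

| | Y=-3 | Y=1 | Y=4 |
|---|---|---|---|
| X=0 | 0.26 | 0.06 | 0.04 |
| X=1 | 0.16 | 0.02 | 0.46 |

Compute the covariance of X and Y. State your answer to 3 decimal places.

E[X] = 0.64,  E[Y] = 0.82
E[XY] = 1.38
Cov(X,Y) = E[XY] − E[X]E[Y] = 1.38 − (0.64)(0.82) = 0.8552

0.855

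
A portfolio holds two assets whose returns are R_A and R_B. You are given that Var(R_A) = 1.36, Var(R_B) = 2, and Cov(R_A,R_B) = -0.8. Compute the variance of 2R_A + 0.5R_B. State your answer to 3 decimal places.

4.340

Var(2R_A + 0.5R_B) = (2)²·Var(R_A) + (0.5)²·Var(R_B) + 2·(2)·(0.5)·Cov(R_A,R_B)
= 4·1.36 + 0.25·2 + 2·-0.8 = 4.34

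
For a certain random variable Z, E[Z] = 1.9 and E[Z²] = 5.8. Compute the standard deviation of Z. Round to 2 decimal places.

Var(Z) = 5.8 − (1.9)² = 2.19
σ(Z) = √2.19 ≈ 1.48

1.48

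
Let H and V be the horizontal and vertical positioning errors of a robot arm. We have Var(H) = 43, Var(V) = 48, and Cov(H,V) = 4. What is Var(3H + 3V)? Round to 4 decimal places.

Var(3H + 3V) = (3)²·Var(H) + (3)²·Var(V) + 2·(3)·(3)·Cov(H,V)
= 9·43 + 9·48 + 18·4 = 891

891.0000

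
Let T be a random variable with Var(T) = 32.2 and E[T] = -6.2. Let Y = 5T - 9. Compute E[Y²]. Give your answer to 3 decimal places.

E[5T - 9] = 5·-6.2 − 9 = -40
Var(5T - 9) = (5)²·32.2 = 805
E[Y²] = Var(Y) + (E[Y])² = 805 + (-40)² = 2405

2405.000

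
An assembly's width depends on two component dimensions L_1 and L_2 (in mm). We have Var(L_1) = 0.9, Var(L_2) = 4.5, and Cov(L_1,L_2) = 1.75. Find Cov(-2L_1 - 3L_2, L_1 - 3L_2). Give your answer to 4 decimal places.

43.9500

Cov(-2L_1 - 3L_2, L_1 - 3L_2) = (-2)(1)Var(L_1) + (-3)(-3)Var(L_2) + [(-2)(-3) + (-3)(1)]Cov(L_1,L_2)
= -2·0.9 + 9·4.5 + 3·1.75 = 43.95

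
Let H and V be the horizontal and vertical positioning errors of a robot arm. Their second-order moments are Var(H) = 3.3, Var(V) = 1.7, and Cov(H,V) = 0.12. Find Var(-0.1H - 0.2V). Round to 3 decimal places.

Var(-0.1H - 0.2V) = (-0.1)²·Var(H) + (-0.2)²·Var(V) + 2·(-0.1)·(-0.2)·Cov(H,V)
= 0.01·3.3 + 0.04·1.7 + 0.04·0.12 = 0.1058

0.106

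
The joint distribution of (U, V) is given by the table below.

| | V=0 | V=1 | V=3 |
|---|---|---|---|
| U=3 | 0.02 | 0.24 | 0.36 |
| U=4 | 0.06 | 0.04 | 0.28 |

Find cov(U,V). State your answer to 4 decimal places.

0.0440

E[U] = 3.38,  E[V] = 2.2
E[UV] = 7.48
cov(U,V) = E[UV] − E[U]E[V] = 7.48 − (3.38)(2.2) = 0.044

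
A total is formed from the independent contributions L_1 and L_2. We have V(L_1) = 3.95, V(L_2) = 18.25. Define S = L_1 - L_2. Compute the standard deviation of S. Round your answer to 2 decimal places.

By independence, V(S) = (1)²V(L_1) + (-1)²V(L_2)
= (1)²·3.95 + (-1)²·18.25 = 22.2
SD(S) = √22.2 ≈ 4.71

4.71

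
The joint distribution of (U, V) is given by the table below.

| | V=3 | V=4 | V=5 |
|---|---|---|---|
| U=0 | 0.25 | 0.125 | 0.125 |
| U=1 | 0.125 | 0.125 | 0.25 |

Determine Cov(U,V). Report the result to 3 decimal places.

E[U] = 0.5,  E[V] = 4
E[UV] = 2.125
Cov(U,V) = E[UV] − E[U]E[V] = 2.125 − (0.5)(4) = 0.125

0.125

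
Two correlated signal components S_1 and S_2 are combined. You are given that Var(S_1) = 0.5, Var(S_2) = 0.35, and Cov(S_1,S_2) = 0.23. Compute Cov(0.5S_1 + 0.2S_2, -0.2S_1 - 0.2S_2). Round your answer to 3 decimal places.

-0.096

Cov(0.5S_1 + 0.2S_2, -0.2S_1 - 0.2S_2) = (0.5)(-0.2)Var(S_1) + (0.2)(-0.2)Var(S_2) + [(0.5)(-0.2) + (0.2)(-0.2)]Cov(S_1,S_2)
= -0.1·0.5 + -0.04·0.35 + -0.14·0.23 = -0.0962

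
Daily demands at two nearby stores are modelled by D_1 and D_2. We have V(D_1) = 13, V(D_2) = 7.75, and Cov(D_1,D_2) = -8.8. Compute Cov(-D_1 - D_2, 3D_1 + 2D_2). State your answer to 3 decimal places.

Cov(-D_1 - D_2, 3D_1 + 2D_2) = (-1)(3)V(D_1) + (-1)(2)V(D_2) + [(-1)(2) + (-1)(3)]Cov(D_1,D_2)
= -3·13 + -2·7.75 + -5·-8.8 = -10.5

-10.500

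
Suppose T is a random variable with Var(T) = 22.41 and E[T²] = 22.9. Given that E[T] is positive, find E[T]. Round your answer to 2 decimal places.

(E[T])² = E[T²] − Var(T) = 22.9 − 22.41 = 0.49
E[T] = √0.49 = 0.7

0.70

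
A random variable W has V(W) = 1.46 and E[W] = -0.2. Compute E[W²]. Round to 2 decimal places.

E[W²] = V(W) + (E[W])² = 1.46 + (-0.2)² = 1.5

1.50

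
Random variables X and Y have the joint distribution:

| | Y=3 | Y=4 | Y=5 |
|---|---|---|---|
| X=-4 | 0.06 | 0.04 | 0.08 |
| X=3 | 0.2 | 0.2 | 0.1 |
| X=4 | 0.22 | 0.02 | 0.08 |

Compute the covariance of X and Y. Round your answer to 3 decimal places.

-0.487

E[X] = 2.06,  E[Y] = 3.78
E[XY] = 7.3
cov(X,Y) = E[XY] − E[X]E[Y] = 7.3 − (2.06)(3.78) = -0.4868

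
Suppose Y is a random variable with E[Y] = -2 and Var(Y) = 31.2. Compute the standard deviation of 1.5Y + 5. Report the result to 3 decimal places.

Var(1.5Y + 5) = (1.5)²·31.2 = 70.2
sd(1.5Y + 5) = √70.2 ≈ 8.379

8.379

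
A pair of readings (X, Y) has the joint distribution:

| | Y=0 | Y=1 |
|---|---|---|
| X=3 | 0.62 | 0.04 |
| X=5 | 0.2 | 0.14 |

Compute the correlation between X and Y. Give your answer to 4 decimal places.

0.4330

E[X] = 3.68,  E[Y] = 0.18
E[XY] = 0.82
Cov(X,Y) = E[XY] − E[X]E[Y] = 0.82 − (3.68)(0.18) = 0.1576
Var(X) = 0.8976,  Var(Y) = 0.1476
ρ = 0.1576 / √(0.8976·0.1476) ≈ 0.4330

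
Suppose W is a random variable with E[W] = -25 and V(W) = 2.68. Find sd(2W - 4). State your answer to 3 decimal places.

3.274

V(2W - 4) = (2)²·2.68 = 10.72
sd(2W - 4) = √10.72 ≈ 3.274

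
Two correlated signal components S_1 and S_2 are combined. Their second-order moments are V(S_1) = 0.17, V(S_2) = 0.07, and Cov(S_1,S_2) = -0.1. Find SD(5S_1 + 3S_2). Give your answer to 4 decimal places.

1.3711

V(5S_1 + 3S_2) = (5)²·V(S_1) + (3)²·V(S_2) + 2·(5)·(3)·Cov(S_1,S_2)
= 25·0.17 + 9·0.07 + 30·-0.1 = 1.88
SD(5S_1 + 3S_2) = √1.88 ≈ 1.3711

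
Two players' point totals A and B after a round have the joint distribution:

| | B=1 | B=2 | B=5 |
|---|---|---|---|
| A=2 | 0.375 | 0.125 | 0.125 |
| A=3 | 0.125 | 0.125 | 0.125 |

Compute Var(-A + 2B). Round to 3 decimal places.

E[A] = 2.375,  E[B] = 2.25,  E[AB] = 5.5
Var(A) = 5.875 − (2.375)² = 0.234375;  Var(B) = 7.75 − (2.25)² = 2.6875
Cov(A,B) = 5.5 − (2.375)(2.25) = 0.15625
Var(-A + 2B) = (-1)²·0.234375 + (2)²·2.6875 + 2·(-1)·(2)·0.15625 = 10.359375

10.359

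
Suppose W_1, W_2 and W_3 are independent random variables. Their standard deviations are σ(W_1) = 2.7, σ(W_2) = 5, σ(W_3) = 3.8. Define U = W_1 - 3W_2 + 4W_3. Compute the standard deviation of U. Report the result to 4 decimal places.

21.5251

Var(W_1) = 7.29, Var(W_2) = 25, Var(W_3) = 14.44
By independence, Var(U) = (1)²Var(W_1) + (-3)²Var(W_2) + (4)²Var(W_3)
= (1)²·7.29 + (-3)²·25 + (4)²·14.44 = 463.33
σ(U) = √463.33 ≈ 21.5251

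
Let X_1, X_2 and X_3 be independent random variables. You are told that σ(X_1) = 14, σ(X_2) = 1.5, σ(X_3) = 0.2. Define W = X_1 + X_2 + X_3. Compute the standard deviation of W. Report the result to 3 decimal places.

Var(X_1) = 196, Var(X_2) = 2.25, Var(X_3) = 0.04
By independence, Var(W) = (1)²Var(X_1) + (1)²Var(X_2) + (1)²Var(X_3)
= (1)²·196 + (1)²·2.25 + (1)²·0.04 = 198.29
σ(W) = √198.29 ≈ 14.082

14.082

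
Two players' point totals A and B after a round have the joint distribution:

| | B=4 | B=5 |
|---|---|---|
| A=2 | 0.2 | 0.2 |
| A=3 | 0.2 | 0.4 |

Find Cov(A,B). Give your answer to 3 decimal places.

E[A] = 2.6,  E[B] = 4.6
E[AB] = 12
Cov(A,B) = E[AB] − E[A]E[B] = 12 − (2.6)(4.6) = 0.04

0.040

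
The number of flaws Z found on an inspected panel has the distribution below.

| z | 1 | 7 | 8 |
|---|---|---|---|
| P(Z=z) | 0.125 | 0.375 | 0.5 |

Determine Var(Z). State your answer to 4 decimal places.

4.9375

E[Z] = (1)(0.125) + (7)(0.375) + (8)(0.5) = 6.75
E[Z²] = (1)²(0.125) + (7)²(0.375) + (8)²(0.5) = 50.5
Var(Z) = E[Z²] − (E[Z])² = 50.5 − (6.75)² = 4.9375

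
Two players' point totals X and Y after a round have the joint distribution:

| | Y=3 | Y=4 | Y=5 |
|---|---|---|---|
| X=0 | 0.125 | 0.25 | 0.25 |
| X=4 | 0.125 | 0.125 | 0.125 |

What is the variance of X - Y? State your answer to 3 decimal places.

E[X] = 1.5,  E[Y] = 4.125,  E[XY] = 6
Var(X) = 6 − (1.5)² = 3.75;  Var(Y) = 17.625 − (4.125)² = 0.609375
Cov(X,Y) = 6 − (1.5)(4.125) = -0.1875
Var(X - Y) = (1)²·3.75 + (-1)²·0.609375 + 2·(1)·(-1)·-0.1875 = 4.734375

4.734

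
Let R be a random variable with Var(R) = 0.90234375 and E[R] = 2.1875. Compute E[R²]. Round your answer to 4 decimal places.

E[R²] = Var(R) + (E[R])² = 0.90234375 + (2.1875)² = 5.6875

5.6875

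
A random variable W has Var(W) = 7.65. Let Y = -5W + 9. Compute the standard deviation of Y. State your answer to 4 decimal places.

13.8293

Var(-5W + 9) = (-5)²·7.65 = 191.25
SD(Y) = √191.25 ≈ 13.8293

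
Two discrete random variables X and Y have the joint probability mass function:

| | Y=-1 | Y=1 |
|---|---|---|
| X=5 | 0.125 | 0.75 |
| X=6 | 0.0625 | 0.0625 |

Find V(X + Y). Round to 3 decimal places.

E[X] = 5.125,  E[Y] = 0.625,  E[XY] = 3.125
V(X) = 26.375 − (5.125)² = 0.109375;  V(Y) = 1 − (0.625)² = 0.609375
cov(X,Y) = 3.125 − (5.125)(0.625) = -0.078125
V(X + Y) = (1)²·0.109375 + (1)²·0.609375 + 2·(1)·(1)·-0.078125 = 0.5625

0.563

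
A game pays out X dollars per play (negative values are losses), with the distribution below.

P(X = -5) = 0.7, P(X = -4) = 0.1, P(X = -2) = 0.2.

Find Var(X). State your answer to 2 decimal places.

1.41

E[X] = (-5)(0.7) + (-4)(0.1) + (-2)(0.2) = -4.3
E[X²] = (-5)²(0.7) + (-4)²(0.1) + (-2)²(0.2) = 19.9
Var(X) = E[X²] − (E[X])² = 19.9 − (-4.3)² = 1.41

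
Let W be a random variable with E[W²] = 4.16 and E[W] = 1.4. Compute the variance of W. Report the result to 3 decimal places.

2.200

Var(W) = 4.16 − (1.4)² = 2.2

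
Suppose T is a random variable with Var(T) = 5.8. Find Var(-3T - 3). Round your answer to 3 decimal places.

Var(-3T - 3) = (-3)²·Var(T) = 9·5.8 = 52.2

52.200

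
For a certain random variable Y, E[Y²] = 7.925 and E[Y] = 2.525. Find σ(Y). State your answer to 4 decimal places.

Var(Y) = 7.925 − (2.525)² = 1.549375
σ(Y) = √1.549375 ≈ 1.2447

1.2447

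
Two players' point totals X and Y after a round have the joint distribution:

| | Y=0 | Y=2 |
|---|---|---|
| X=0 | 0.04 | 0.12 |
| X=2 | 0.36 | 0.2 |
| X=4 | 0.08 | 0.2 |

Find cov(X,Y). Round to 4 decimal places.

E[X] = 2.24,  E[Y] = 1.04
E[XY] = 2.4
cov(X,Y) = E[XY] − E[X]E[Y] = 2.4 − (2.24)(1.04) = 0.0704

0.0704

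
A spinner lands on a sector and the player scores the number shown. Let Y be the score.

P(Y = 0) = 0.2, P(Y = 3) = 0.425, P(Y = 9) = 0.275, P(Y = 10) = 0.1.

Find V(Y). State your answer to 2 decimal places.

E[Y] = (0)(0.2) + (3)(0.425) + (9)(0.275) + (10)(0.1) = 4.75
E[Y²] = (0)²(0.2) + (3)²(0.425) + (9)²(0.275) + (10)²(0.1) = 36.1
V(Y) = E[Y²] − (E[Y])² = 36.1 − (4.75)² = 13.5375

13.54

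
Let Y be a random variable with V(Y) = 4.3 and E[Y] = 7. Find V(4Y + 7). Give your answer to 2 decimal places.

V(4Y + 7) = (4)²·V(Y) = 16·4.3 = 68.8

68.80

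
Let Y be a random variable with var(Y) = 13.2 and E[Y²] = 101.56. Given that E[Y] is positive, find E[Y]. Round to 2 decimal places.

9.40

(E[Y])² = E[Y²] − var(Y) = 101.56 − 13.2 = 88.36
E[Y] = √88.36 = 9.4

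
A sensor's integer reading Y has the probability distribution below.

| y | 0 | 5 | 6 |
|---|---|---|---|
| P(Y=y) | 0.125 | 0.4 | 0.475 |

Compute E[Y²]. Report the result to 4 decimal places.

27.1000

E[Y²] = (0)²(0.125) + (5)²(0.4) + (6)²(0.475) = 27.1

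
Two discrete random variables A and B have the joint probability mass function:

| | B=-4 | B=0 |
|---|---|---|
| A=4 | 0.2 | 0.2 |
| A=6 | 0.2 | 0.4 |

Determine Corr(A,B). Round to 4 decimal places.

E[A] = 5.2,  E[B] = -1.6
E[AB] = -8
cov(A,B) = E[AB] − E[A]E[B] = -8 − (5.2)(-1.6) = 0.32
Var(A) = 0.96,  Var(B) = 3.84
ρ = 0.32 / √(0.96·3.84) ≈ 0.1667

0.1667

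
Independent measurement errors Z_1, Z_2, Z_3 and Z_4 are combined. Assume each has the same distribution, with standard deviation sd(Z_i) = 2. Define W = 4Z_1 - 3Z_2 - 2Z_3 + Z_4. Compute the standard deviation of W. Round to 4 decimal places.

10.9545

V(Z_i) = (2)² = 4
By independence, V(W) = (4)²V(Z_1) + (-3)²V(Z_2) + (-2)²V(Z_3) + (1)²V(Z_4)
= (4)²·4 + (-3)²·4 + (-2)²·4 + (1)²·4 = 120
sd(W) = √120 ≈ 10.9545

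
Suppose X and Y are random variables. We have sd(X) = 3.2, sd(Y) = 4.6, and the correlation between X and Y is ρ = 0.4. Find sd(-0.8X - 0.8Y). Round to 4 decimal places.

5.2567

Var(X) = (3.2)² = 10.24;  Var(Y) = (4.6)² = 21.16
cov(X,Y) = ρ·sd(X)·sd(Y) = 0.4·3.2·4.6 = 5.888
Var(-0.8X - 0.8Y) = (-0.8)²·Var(X) + (-0.8)²·Var(Y) + 2·(-0.8)·(-0.8)·cov(X,Y)
= 0.64·10.24 + 0.64·21.16 + 1.28·5.888 = 27.63264
sd(-0.8X - 0.8Y) = √27.63264 ≈ 5.2567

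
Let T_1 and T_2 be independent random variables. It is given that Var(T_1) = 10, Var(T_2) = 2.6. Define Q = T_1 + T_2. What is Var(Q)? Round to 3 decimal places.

By independence, Var(Q) = (1)²Var(T_1) + (1)²Var(T_2)
= (1)²·10 + (1)²·2.6 = 12.6

12.600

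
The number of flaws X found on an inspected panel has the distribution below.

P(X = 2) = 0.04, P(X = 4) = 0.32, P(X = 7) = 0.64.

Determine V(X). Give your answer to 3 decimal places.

2.534

E[X] = (2)(0.04) + (4)(0.32) + (7)(0.64) = 5.84
E[X²] = (2)²(0.04) + (4)²(0.32) + (7)²(0.64) = 36.64
V(X) = E[X²] − (E[X])² = 36.64 − (5.84)² = 2.5344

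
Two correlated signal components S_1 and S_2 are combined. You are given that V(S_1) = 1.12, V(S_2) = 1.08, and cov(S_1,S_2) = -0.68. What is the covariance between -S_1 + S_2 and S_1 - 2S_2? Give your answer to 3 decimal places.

cov(-S_1 + S_2, S_1 - 2S_2) = (-1)(1)V(S_1) + (1)(-2)V(S_2) + [(-1)(-2) + (1)(1)]cov(S_1,S_2)
= -1·1.12 + -2·1.08 + 3·-0.68 = -5.32

-5.320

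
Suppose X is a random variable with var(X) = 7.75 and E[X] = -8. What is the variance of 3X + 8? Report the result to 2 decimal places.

69.75

var(3X + 8) = (3)²·var(X) = 9·7.75 = 69.75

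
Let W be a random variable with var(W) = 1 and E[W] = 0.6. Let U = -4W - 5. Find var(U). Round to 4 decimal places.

var(-4W - 5) = (-4)²·var(W) = 16·1 = 16

16.0000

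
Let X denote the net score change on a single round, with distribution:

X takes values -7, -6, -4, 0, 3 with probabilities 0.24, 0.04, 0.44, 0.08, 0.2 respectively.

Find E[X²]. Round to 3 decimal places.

E[X²] = (-7)²(0.24) + (-6)²(0.04) + (-4)²(0.44) + (0)²(0.08) + (3)²(0.2) = 22.04

22.040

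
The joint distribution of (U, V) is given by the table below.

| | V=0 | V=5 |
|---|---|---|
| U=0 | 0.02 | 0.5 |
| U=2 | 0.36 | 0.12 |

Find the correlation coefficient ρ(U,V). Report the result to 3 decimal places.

E[U] = 0.96,  E[V] = 3.1
E[UV] = 1.2
Cov(U,V) = E[UV] − E[U]E[V] = 1.2 − (0.96)(3.1) = -1.776
Var(U) = 0.9984,  Var(V) = 5.89
ρ = -1.776 / √(0.9984·5.89) ≈ -0.732

-0.732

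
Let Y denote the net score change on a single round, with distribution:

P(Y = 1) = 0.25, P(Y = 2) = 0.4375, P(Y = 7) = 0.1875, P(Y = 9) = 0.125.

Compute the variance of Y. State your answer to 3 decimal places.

E[Y] = (1)(0.25) + (2)(0.4375) + (7)(0.1875) + (9)(0.125) = 3.5625
E[Y²] = (1)²(0.25) + (2)²(0.4375) + (7)²(0.1875) + (9)²(0.125) = 21.3125
V(Y) = E[Y²] − (E[Y])² = 21.3125 − (3.5625)² = 8.62109375

8.621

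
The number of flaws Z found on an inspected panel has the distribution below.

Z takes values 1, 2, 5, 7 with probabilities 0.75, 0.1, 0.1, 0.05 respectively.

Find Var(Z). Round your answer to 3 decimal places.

E[Z] = (1)(0.75) + (2)(0.1) + (5)(0.1) + (7)(0.05) = 1.8
E[Z²] = (1)²(0.75) + (2)²(0.1) + (5)²(0.1) + (7)²(0.05) = 6.1
Var(Z) = E[Z²] − (E[Z])² = 6.1 − (1.8)² = 2.86

2.860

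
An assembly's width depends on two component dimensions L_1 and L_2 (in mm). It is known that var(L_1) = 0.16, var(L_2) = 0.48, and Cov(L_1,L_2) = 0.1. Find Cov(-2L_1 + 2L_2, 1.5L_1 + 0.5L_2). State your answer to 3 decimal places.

Cov(-2L_1 + 2L_2, 1.5L_1 + 0.5L_2) = (-2)(1.5)var(L_1) + (2)(0.5)var(L_2) + [(-2)(0.5) + (2)(1.5)]Cov(L_1,L_2)
= -3·0.16 + 1·0.48 + 2·0.1 = 0.2

0.200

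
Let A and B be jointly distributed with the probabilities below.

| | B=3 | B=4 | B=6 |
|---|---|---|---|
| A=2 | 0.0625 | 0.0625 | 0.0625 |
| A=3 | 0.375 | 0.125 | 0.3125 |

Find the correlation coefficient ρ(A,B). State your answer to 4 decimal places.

-0.0074

E[A] = 2.8125,  E[B] = 4.3125
E[AB] = 12.125
Cov(A,B) = E[AB] − E[A]E[B] = 12.125 − (2.8125)(4.3125) = -0.00390625
var(A) = 0.15234375,  var(B) = 1.83984375
ρ = -0.00390625 / √(0.15234375·1.83984375) ≈ -0.0074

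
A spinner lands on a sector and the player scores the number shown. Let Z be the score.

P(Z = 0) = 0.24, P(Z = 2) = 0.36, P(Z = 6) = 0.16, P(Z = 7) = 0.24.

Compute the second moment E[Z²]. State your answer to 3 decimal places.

18.960

E[Z²] = (0)²(0.24) + (2)²(0.36) + (6)²(0.16) + (7)²(0.24) = 18.96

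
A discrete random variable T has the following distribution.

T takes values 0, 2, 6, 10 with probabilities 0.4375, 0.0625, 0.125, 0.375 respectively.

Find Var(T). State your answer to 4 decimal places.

E[T] = (0)(0.4375) + (2)(0.0625) + (6)(0.125) + (10)(0.375) = 4.625
E[T²] = (0)²(0.4375) + (2)²(0.0625) + (6)²(0.125) + (10)²(0.375) = 42.25
Var(T) = E[T²] − (E[T])² = 42.25 − (4.625)² = 20.859375

20.8594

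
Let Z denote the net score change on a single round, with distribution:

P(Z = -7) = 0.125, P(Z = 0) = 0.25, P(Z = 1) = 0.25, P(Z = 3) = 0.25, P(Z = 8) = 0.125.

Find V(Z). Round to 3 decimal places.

E[Z] = (-7)(0.125) + (0)(0.25) + (1)(0.25) + (3)(0.25) + (8)(0.125) = 1.125
E[Z²] = (-7)²(0.125) + (0)²(0.25) + (1)²(0.25) + (3)²(0.25) + (8)²(0.125) = 16.625
V(Z) = E[Z²] − (E[Z])² = 16.625 − (1.125)² = 15.359375

15.359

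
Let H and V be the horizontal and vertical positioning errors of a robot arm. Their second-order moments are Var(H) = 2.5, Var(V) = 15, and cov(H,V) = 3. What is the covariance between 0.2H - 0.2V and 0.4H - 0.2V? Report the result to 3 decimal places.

cov(0.2H - 0.2V, 0.4H - 0.2V) = (0.2)(0.4)Var(H) + (-0.2)(-0.2)Var(V) + [(0.2)(-0.2) + (-0.2)(0.4)]cov(H,V)
= 0.08·2.5 + 0.04·15 + -0.12·3 = 0.44

0.440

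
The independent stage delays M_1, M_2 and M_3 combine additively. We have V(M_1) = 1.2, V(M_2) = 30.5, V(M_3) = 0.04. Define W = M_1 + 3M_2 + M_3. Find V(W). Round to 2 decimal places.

275.74

By independence, V(W) = (1)²V(M_1) + (3)²V(M_2) + (1)²V(M_3)
= (1)²·1.2 + (3)²·30.5 + (1)²·0.04 = 275.74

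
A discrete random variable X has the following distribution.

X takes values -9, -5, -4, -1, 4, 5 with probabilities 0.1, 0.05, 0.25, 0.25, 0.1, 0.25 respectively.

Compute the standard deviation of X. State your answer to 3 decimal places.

4.570

E[X] = (-9)(0.1) + (-5)(0.05) + (-4)(0.25) + (-1)(0.25) + (4)(0.1) + (5)(0.25) = -0.75
E[X²] = (-9)²(0.1) + (-5)²(0.05) + (-4)²(0.25) + (-1)²(0.25) + (4)²(0.1) + (5)²(0.25) = 21.45
Var(X) = E[X²] − (E[X])² = 21.45 − (-0.75)² = 20.8875
sd(X) = √20.8875 ≈ 4.570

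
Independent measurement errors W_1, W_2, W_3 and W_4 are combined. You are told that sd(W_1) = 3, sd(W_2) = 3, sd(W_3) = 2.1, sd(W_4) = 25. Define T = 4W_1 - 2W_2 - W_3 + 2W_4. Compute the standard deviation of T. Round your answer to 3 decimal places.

51.811

Var(W_1) = 9, Var(W_2) = 9, Var(W_3) = 4.41, Var(W_4) = 625
By independence, Var(T) = (4)²Var(W_1) + (-2)²Var(W_2) + (-1)²Var(W_3) + (2)²Var(W_4)
= (4)²·9 + (-2)²·9 + (-1)²·4.41 + (2)²·625 = 2684.41
sd(T) = √2684.41 ≈ 51.811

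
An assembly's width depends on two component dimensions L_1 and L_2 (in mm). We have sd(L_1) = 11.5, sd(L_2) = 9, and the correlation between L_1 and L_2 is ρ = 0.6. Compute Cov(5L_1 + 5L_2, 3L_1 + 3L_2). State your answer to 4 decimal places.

5061.7500

V(L_1) = (11.5)² = 132.25;  V(L_2) = (9)² = 81
Cov(L_1,L_2) = ρ·sd(L_1)·sd(L_2) = 0.6·11.5·9 = 62.1
Cov(5L_1 + 5L_2, 3L_1 + 3L_2) = (5)(3)V(L_1) + (5)(3)V(L_2) + [(5)(3) + (5)(3)]Cov(L_1,L_2)
= 15·132.25 + 15·81 + 30·62.1 = 5061.75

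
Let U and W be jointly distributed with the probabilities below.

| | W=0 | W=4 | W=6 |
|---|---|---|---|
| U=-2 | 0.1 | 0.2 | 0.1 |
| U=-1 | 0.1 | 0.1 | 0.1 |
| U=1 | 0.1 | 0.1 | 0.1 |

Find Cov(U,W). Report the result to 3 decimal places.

E[U] = -0.8,  E[W] = 3.4
E[UW] = -2.8
Cov(U,W) = E[UW] − E[U]E[W] = -2.8 − (-0.8)(3.4) = -0.08

-0.080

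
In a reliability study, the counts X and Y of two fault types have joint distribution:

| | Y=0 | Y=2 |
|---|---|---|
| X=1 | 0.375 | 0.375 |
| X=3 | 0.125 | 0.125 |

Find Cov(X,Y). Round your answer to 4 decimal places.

0.0000

E[X] = 1.5,  E[Y] = 1
E[XY] = 1.5
Cov(X,Y) = E[XY] − E[X]E[Y] = 1.5 − (1.5)(1) = 0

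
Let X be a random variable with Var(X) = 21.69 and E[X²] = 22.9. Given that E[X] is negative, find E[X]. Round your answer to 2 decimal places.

(E[X])² = E[X²] − Var(X) = 22.9 − 21.69 = 1.21
E[X] = −√1.21 = -1.1

-1.10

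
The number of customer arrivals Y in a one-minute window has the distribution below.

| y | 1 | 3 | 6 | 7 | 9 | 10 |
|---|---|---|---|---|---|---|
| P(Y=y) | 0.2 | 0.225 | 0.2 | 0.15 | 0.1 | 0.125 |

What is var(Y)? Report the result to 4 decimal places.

9.5494

E[Y] = (1)(0.2) + (3)(0.225) + (6)(0.2) + (7)(0.15) + (9)(0.1) + (10)(0.125) = 5.275
E[Y²] = (1)²(0.2) + (3)²(0.225) + (6)²(0.2) + (7)²(0.15) + (9)²(0.1) + (10)²(0.125) = 37.375
var(Y) = E[Y²] − (E[Y])² = 37.375 − (5.275)² = 9.549375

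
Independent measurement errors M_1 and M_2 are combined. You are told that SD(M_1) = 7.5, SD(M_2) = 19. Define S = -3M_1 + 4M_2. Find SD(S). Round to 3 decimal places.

79.261

Var(M_1) = 56.25, Var(M_2) = 361
By independence, Var(S) = (-3)²Var(M_1) + (4)²Var(M_2)
= (-3)²·56.25 + (4)²·361 = 6282.25
SD(S) = √6282.25 ≈ 79.261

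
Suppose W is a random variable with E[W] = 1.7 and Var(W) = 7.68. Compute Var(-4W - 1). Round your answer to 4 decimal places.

Var(-4W - 1) = (-4)²·Var(W) = 16·7.68 = 122.88

122.8800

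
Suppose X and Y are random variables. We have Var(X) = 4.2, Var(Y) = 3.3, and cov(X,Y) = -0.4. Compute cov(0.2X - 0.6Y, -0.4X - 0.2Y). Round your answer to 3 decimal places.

-0.020

cov(0.2X - 0.6Y, -0.4X - 0.2Y) = (0.2)(-0.4)Var(X) + (-0.6)(-0.2)Var(Y) + [(0.2)(-0.2) + (-0.6)(-0.4)]cov(X,Y)
= -0.08·4.2 + 0.12·3.3 + 0.2·-0.4 = -0.02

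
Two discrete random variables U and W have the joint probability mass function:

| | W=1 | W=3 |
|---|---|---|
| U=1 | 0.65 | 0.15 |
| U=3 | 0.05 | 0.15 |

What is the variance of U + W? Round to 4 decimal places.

2.2000

E[U] = 1.4,  E[W] = 1.6,  E[UW] = 2.6
V(U) = 2.6 − (1.4)² = 0.64;  V(W) = 3.4 − (1.6)² = 0.84
Cov(U,W) = 2.6 − (1.4)(1.6) = 0.36
V(U + W) = (1)²·0.64 + (1)²·0.84 + 2·(1)·(1)·0.36 = 2.2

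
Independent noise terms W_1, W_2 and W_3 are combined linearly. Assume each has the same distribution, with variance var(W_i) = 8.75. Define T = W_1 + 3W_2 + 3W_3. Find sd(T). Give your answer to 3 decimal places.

12.894

By independence, var(T) = (1)²var(W_1) + (3)²var(W_2) + (3)²var(W_3)
= (1)²·8.75 + (3)²·8.75 + (3)²·8.75 = 166.25
sd(T) = √166.25 ≈ 12.894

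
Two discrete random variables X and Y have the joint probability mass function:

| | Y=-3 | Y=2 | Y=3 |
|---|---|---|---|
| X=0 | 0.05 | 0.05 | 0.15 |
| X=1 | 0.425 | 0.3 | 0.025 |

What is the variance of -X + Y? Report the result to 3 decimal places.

E[X] = 0.75,  E[Y] = -0.2,  E[XY] = -0.6
var(X) = 0.75 − (0.75)² = 0.1875;  var(Y) = 7.25 − (-0.2)² = 7.21
Cov(X,Y) = -0.6 − (0.75)(-0.2) = -0.45
var(-X + Y) = (-1)²·0.1875 + (1)²·7.21 + 2·(-1)·(1)·-0.45 = 8.2975

8.298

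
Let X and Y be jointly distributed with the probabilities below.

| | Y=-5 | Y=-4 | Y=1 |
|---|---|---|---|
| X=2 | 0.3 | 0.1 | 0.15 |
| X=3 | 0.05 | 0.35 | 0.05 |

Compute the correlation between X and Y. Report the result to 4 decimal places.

-0.0838

E[X] = 2.45,  E[Y] = -3.35
E[XY] = -8.3
Cov(X,Y) = E[XY] − E[X]E[Y] = -8.3 − (2.45)(-3.35) = -0.0925
Var(X) = 0.2475,  Var(Y) = 4.9275
ρ = -0.0925 / √(0.2475·4.9275) ≈ -0.0838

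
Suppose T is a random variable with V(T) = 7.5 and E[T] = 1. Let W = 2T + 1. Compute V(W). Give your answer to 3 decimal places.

V(2T + 1) = (2)²·V(T) = 4·7.5 = 30

30.000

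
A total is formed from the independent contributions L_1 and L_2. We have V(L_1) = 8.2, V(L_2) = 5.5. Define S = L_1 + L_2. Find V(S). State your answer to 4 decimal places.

By independence, V(S) = (1)²V(L_1) + (1)²V(L_2)
= (1)²·8.2 + (1)²·5.5 = 13.7

13.7000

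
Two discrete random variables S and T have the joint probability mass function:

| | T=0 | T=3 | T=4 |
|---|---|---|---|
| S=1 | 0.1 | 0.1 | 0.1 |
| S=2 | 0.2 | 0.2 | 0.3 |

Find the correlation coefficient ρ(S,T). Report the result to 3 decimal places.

0.065

E[S] = 1.7,  E[T] = 2.5
E[ST] = 4.3
cov(S,T) = E[ST] − E[S]E[T] = 4.3 − (1.7)(2.5) = 0.05
Var(S) = 0.21,  Var(T) = 2.85
ρ = 0.05 / √(0.21·2.85) ≈ 0.065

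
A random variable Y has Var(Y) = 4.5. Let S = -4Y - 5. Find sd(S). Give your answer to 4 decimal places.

8.4853

Var(-4Y - 5) = (-4)²·4.5 = 72
sd(S) = √72 ≈ 8.4853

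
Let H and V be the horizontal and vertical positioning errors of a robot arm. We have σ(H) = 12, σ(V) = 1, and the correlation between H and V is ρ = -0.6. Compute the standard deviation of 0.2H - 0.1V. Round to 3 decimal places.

Var(H) = (12)² = 144;  Var(V) = (1)² = 1
Cov(H,V) = ρ·σ(H)·σ(V) = -0.6·12·1 = -7.2
Var(0.2H - 0.1V) = (0.2)²·Var(H) + (-0.1)²·Var(V) + 2·(0.2)·(-0.1)·Cov(H,V)
= 0.04·144 + 0.01·1 + -0.04·-7.2 = 6.058
σ(0.2H - 0.1V) = √6.058 ≈ 2.461

2.461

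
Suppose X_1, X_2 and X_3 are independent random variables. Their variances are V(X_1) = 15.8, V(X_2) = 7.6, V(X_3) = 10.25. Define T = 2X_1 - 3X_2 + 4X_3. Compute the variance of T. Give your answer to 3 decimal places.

295.600

By independence, V(T) = (2)²V(X_1) + (-3)²V(X_2) + (4)²V(X_3)
= (2)²·15.8 + (-3)²·7.6 + (4)²·10.25 = 295.6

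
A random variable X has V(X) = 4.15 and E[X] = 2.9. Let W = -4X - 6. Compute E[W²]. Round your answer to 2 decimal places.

E[-4X - 6] = -4·2.9 − 6 = -17.6
V(-4X - 6) = (-4)²·4.15 = 66.4
E[W²] = V(W) + (E[W])² = 66.4 + (-17.6)² = 376.16

376.16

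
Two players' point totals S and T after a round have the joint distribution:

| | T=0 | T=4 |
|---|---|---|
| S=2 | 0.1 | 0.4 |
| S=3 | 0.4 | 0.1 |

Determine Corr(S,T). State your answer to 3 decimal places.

-0.600

E[S] = 2.5,  E[T] = 2
E[ST] = 4.4
cov(S,T) = E[ST] − E[S]E[T] = 4.4 − (2.5)(2) = -0.6
Var(S) = 0.25,  Var(T) = 4
ρ = -0.6 / √(0.25·4) ≈ -0.600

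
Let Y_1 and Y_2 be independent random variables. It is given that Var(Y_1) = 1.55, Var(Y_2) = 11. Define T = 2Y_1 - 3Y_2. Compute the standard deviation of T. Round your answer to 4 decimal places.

10.2567

By independence, Var(T) = (2)²Var(Y_1) + (-3)²Var(Y_2)
= (2)²·1.55 + (-3)²·11 = 105.2
SD(T) = √105.2 ≈ 10.2567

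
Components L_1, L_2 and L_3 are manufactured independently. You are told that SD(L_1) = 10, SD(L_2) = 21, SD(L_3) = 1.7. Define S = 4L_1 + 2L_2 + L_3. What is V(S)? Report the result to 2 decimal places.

3366.89

V(L_1) = 100, V(L_2) = 441, V(L_3) = 2.89
By independence, V(S) = (4)²V(L_1) + (2)²V(L_2) + (1)²V(L_3)
= (4)²·100 + (2)²·441 + (1)²·2.89 = 3366.89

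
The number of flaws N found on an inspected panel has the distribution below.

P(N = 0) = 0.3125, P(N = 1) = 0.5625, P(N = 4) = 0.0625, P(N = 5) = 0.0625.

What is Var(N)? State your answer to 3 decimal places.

E[N] = (0)(0.3125) + (1)(0.5625) + (4)(0.0625) + (5)(0.0625) = 1.125
E[N²] = (0)²(0.3125) + (1)²(0.5625) + (4)²(0.0625) + (5)²(0.0625) = 3.125
Var(N) = E[N²] − (E[N])² = 3.125 − (1.125)² = 1.859375

1.859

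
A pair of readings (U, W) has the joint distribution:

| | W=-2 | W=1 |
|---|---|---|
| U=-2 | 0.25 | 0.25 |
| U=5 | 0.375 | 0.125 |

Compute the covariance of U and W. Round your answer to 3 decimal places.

E[U] = 1.5,  E[W] = -0.875
E[UW] = -2.625
Cov(U,W) = E[UW] − E[U]E[W] = -2.625 − (1.5)(-0.875) = -1.3125

-1.313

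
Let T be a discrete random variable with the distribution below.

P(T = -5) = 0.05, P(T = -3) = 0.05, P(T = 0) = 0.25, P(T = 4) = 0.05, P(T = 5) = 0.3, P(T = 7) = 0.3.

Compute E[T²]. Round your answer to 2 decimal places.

24.70

E[T²] = (-5)²(0.05) + (-3)²(0.05) + (0)²(0.25) + (4)²(0.05) + (5)²(0.3) + (7)²(0.3) = 24.7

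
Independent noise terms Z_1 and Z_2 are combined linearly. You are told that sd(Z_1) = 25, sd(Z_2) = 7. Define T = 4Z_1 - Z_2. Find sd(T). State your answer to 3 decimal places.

100.245

Var(Z_1) = 625, Var(Z_2) = 49
By independence, Var(T) = (4)²Var(Z_1) + (-1)²Var(Z_2)
= (4)²·625 + (-1)²·49 = 10049
sd(T) = √10049 ≈ 100.245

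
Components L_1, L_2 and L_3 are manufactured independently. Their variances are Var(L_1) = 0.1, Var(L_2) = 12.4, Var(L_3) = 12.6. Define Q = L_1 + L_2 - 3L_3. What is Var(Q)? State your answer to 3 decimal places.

125.900

By independence, Var(Q) = (1)²Var(L_1) + (1)²Var(L_2) + (-3)²Var(L_3)
= (1)²·0.1 + (1)²·12.4 + (-3)²·12.6 = 125.9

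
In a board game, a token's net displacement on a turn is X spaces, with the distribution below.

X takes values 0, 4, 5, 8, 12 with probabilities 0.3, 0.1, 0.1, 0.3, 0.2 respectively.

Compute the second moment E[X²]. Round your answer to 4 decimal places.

E[X²] = (0)²(0.3) + (4)²(0.1) + (5)²(0.1) + (8)²(0.3) + (12)²(0.2) = 52.1

52.1000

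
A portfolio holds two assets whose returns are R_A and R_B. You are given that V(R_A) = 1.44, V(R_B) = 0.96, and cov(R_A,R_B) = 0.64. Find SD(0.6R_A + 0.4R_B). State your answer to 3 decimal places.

0.990

V(0.6R_A + 0.4R_B) = (0.6)²·V(R_A) + (0.4)²·V(R_B) + 2·(0.6)·(0.4)·cov(R_A,R_B)
= 0.36·1.44 + 0.16·0.96 + 0.48·0.64 = 0.9792
SD(0.6R_A + 0.4R_B) = √0.9792 ≈ 0.990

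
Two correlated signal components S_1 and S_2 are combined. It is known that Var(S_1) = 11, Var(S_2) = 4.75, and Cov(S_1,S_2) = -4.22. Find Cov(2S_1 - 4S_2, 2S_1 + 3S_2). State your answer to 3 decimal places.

Cov(2S_1 - 4S_2, 2S_1 + 3S_2) = (2)(2)Var(S_1) + (-4)(3)Var(S_2) + [(2)(3) + (-4)(2)]Cov(S_1,S_2)
= 4·11 + -12·4.75 + -2·-4.22 = -4.56

-4.560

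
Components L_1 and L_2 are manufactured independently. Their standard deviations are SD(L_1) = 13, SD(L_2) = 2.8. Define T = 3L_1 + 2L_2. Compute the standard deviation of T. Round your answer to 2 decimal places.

Var(L_1) = 169, Var(L_2) = 7.84
By independence, Var(T) = (3)²Var(L_1) + (2)²Var(L_2)
= (3)²·169 + (2)²·7.84 = 1552.36
SD(T) = √1552.36 ≈ 39.40

39.40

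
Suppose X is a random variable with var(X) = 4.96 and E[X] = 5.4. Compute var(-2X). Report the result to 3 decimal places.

var(-2X) = (-2)²·var(X) = 4·4.96 = 19.84

19.840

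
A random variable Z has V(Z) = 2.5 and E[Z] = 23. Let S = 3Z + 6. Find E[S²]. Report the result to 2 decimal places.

E[3Z + 6] = 3·23 + 6 = 75
V(3Z + 6) = (3)²·2.5 = 22.5
E[S²] = V(S) + (E[S])² = 22.5 + (75)² = 5647.5

5647.50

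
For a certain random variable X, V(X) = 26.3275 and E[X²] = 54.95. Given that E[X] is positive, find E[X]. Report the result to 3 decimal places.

5.350

(E[X])² = E[X²] − V(X) = 54.95 − 26.3275 = 28.6225
E[X] = √28.6225 = 5.35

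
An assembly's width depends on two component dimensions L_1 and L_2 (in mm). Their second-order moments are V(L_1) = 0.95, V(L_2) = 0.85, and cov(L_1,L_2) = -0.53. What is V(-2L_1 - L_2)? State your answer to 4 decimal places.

2.5300

V(-2L_1 - L_2) = (-2)²·V(L_1) + (-1)²·V(L_2) + 2·(-2)·(-1)·cov(L_1,L_2)
= 4·0.95 + 1·0.85 + 4·-0.53 = 2.53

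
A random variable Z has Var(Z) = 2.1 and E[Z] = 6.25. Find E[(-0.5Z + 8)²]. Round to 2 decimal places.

E[-0.5Z + 8] = -0.5·6.25 + 8 = 4.875
Var(-0.5Z + 8) = (-0.5)²·2.1 = 0.525
E[(-0.5Z + 8)²] = Var((-0.5Z + 8)) + (E[(-0.5Z + 8)])² = 0.525 + (4.875)² = 24.290625

24.29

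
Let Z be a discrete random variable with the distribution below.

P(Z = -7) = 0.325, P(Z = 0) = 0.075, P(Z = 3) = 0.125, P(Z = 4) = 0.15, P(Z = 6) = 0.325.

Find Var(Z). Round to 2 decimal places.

E[Z] = (-7)(0.325) + (0)(0.075) + (3)(0.125) + (4)(0.15) + (6)(0.325) = 0.65
E[Z²] = (-7)²(0.325) + (0)²(0.075) + (3)²(0.125) + (4)²(0.15) + (6)²(0.325) = 31.15
Var(Z) = E[Z²] − (E[Z])² = 31.15 − (0.65)² = 30.7275

30.73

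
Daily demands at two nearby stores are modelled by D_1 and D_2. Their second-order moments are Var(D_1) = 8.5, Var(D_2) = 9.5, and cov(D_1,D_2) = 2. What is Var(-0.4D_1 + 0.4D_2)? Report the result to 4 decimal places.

2.2400

Var(-0.4D_1 + 0.4D_2) = (-0.4)²·Var(D_1) + (0.4)²·Var(D_2) + 2·(-0.4)·(0.4)·cov(D_1,D_2)
= 0.16·8.5 + 0.16·9.5 + -0.32·2 = 2.24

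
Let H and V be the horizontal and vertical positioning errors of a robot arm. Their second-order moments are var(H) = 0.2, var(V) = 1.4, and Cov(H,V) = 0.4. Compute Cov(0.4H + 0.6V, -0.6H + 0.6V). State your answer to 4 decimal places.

0.4080

Cov(0.4H + 0.6V, -0.6H + 0.6V) = (0.4)(-0.6)var(H) + (0.6)(0.6)var(V) + [(0.4)(0.6) + (0.6)(-0.6)]Cov(H,V)
= -0.24·0.2 + 0.36·1.4 + -0.12·0.4 = 0.408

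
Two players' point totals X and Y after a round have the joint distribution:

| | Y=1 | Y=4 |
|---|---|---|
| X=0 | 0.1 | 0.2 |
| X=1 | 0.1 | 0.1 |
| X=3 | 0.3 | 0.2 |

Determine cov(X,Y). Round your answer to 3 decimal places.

-0.450

E[X] = 1.7,  E[Y] = 2.5
E[XY] = 3.8
cov(X,Y) = E[XY] − E[X]E[Y] = 3.8 − (1.7)(2.5) = -0.45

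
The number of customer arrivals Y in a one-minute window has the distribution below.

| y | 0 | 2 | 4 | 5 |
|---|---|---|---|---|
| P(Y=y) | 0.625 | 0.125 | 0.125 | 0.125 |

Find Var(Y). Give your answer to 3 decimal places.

E[Y] = (0)(0.625) + (2)(0.125) + (4)(0.125) + (5)(0.125) = 1.375
E[Y²] = (0)²(0.625) + (2)²(0.125) + (4)²(0.125) + (5)²(0.125) = 5.625
Var(Y) = E[Y²] − (E[Y])² = 5.625 − (1.375)² = 3.734375

3.734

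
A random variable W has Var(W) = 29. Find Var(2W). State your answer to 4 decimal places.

Var(2W) = (2)²·Var(W) = 4·29 = 116

116.0000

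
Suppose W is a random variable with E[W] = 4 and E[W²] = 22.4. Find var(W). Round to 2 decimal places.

6.40

var(W) = 22.4 − (4)² = 6.4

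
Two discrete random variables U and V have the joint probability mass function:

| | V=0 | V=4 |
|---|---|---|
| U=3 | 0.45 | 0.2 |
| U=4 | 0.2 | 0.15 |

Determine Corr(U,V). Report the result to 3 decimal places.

0.121

E[U] = 3.35,  E[V] = 1.4
E[UV] = 4.8
Cov(U,V) = E[UV] − E[U]E[V] = 4.8 − (3.35)(1.4) = 0.11
var(U) = 0.2275,  var(V) = 3.64
ρ = 0.11 / √(0.2275·3.64) ≈ 0.121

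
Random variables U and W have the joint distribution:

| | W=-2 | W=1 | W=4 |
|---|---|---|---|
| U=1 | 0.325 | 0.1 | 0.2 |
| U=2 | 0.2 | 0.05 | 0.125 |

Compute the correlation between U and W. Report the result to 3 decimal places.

E[U] = 1.375,  E[W] = 0.4
E[UW] = 0.55
Cov(U,W) = E[UW] − E[U]E[W] = 0.55 − (1.375)(0.4) = 0
Var(U) = 0.234375,  Var(W) = 7.29
ρ = 0 / √(0.234375·7.29) ≈ 0.000

0.000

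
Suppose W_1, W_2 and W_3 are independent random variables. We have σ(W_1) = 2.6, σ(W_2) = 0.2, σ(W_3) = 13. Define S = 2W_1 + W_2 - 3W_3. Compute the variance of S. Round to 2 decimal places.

V(W_1) = 6.76, V(W_2) = 0.04, V(W_3) = 169
By independence, V(S) = (2)²V(W_1) + (1)²V(W_2) + (-3)²V(W_3)
= (2)²·6.76 + (1)²·0.04 + (-3)²·169 = 1548.08

1548.08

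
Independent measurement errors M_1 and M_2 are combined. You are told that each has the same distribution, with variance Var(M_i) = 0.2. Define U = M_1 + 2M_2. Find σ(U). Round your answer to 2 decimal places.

1.00

By independence, Var(U) = (1)²Var(M_1) + (2)²Var(M_2)
= (1)²·0.2 + (2)²·0.2 = 1
σ(U) = √1 ≈ 1.00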